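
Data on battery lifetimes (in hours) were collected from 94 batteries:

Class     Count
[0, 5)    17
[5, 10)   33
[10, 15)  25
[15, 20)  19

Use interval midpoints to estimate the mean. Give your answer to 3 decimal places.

9.947

Midpoints: 2.5, 7.5, 12.5, 17.5
Σfm = 17×2.5 + 33×7.5 + 25×12.5 + 19×17.5 = 935
n = Σf = 94
Mean = 935 / 94 = 9.9468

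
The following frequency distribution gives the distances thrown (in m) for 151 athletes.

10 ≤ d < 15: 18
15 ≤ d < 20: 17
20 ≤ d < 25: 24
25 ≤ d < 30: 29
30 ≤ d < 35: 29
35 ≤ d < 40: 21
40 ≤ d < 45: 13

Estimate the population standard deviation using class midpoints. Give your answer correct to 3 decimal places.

8.951

Midpoints: 12.5, 17.5, 22.5, 27.5, 32.5, 37.5, 42.5
n = 151, Σfm = 4142.5, mean = 27.4338
Σfm² = 125743.75
Σf(m − x̄)² = Σfm² − (Σfm)²/n = 125743.75 − 4142.5²/151 = 12099.3377
Population variance = 12099.3377 / 151 = 80.1281
Standard deviation = √80.1281 = 8.9514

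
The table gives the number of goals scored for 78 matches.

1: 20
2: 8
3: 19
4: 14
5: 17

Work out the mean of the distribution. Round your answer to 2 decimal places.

3.00

Values: 1, 2, 3, 4, 5
Σfx = 20×1 + 8×2 + 19×3 + 14×4 + 17×5 = 234
n = Σf = 78
Mean = 234 / 78 = 3.0000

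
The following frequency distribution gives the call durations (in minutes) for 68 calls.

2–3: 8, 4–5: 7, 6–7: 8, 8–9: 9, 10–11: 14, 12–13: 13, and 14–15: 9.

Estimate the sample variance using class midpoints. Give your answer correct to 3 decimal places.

Midpoints: 2.5, 4.5, 6.5, 8.5, 10.5, 12.5, 14.5
n = 68, Σfm = 620, mean = 9.1176
Σfm² = 6647
Σf(m − x̄)² = Σfm² − (Σfm)²/n = 6647 − 620²/68 = 994.0588
Sample variance = 994.0588 / 67 = 14.8367

14.837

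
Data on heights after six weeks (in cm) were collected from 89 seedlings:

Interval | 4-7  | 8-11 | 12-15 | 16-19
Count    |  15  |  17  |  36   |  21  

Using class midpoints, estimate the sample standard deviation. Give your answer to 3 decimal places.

4.054

Midpoints: 5.5, 9.5, 13.5, 17.5
n = 89, Σfm = 1097.5, mean = 12.3315
Σfm² = 14980.25
Σf(m − x̄)² = Σfm² − (Σfm)²/n = 14980.25 − 1097.5²/89 = 1446.4719
Sample variance = 1446.4719 / 88 = 16.4372
Standard deviation = √16.4372 = 4.0543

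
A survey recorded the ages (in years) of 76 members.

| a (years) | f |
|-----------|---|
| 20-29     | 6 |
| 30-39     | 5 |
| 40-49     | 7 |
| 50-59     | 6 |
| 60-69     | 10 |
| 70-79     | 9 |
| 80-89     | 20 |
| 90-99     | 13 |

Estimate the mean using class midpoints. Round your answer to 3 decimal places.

Midpoints: 24.5, 34.5, 44.5, 54.5, 64.5, 74.5, 84.5, 94.5
Σfm = 6×24.5 + 5×34.5 + 7×44.5 + 6×54.5 + 10×64.5 + 9×74.5 + 20×84.5 + 13×94.5 = 5192
n = Σf = 76
Mean = 5192 / 76 = 68.3158

68.316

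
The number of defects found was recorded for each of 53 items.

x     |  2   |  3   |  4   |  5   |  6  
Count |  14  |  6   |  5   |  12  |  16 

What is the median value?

Cumulative frequencies: 14, 20, 25, 37, 53
n = 53, so the median is the value in position (n+1)/2 = 27.
Position 27 falls at value 5.

5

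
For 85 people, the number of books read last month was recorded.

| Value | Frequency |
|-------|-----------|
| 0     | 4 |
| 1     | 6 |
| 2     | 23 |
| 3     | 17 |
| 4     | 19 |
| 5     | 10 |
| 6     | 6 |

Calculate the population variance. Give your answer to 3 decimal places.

Values: 0, 1, 2, 3, 4, 5, 6
n = 85, Σfx = 265, mean = 3.1176
Σfx² = 1021
Σf(x − x̄)² = Σfx² − (Σfx)²/n = 1021 − 265²/85 = 194.8235
Population variance = 194.8235 / 85 = 2.2920

2.292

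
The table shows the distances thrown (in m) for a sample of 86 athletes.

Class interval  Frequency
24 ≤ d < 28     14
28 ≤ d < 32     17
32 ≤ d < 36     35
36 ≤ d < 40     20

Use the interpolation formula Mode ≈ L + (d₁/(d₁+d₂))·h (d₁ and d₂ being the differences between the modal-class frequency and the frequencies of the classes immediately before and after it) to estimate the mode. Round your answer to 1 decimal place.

Modal class: 32 ≤ d < 36 (highest frequency 35).
d₁ = 35 − 17 = 18, d₂ = 35 − 20 = 15
Mode ≈ 32 + (18/(18+15)) × 4 = 32 + 2.1818 = 34.1818

34.2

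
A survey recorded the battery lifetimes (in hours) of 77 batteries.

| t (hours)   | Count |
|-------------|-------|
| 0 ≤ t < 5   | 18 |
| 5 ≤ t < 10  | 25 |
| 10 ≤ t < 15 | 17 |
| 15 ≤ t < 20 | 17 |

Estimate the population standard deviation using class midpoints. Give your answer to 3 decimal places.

5.371

Midpoints: 2.5, 7.5, 12.5, 17.5
n = 77, Σfm = 742.5, mean = 9.6429
Σfm² = 9381.25
Σf(m − x̄)² = Σfm² − (Σfm)²/n = 9381.25 − 742.5²/77 = 2221.4286
Population variance = 2221.4286 / 77 = 28.8497
Standard deviation = √28.8497 = 5.3712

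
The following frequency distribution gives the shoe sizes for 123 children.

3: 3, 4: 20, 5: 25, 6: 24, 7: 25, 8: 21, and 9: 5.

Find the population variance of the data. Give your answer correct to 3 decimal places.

2.321

Values: 3, 4, 5, 6, 7, 8, 9
n = 123, Σfx = 746, mean = 6.0650
Σfx² = 4810
Σf(x − x̄)² = Σfx² − (Σfx)²/n = 4810 − 746²/123 = 285.4797
Population variance = 285.4797 / 123 = 2.3210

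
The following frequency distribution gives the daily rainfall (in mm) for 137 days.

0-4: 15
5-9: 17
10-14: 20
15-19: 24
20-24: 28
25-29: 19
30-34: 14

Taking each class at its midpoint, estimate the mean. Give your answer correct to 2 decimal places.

17.33

Midpoints: 2, 7, 12, 17, 22, 27, 32
Σfm = 15×2 + 17×7 + 20×12 + 24×17 + 28×22 + 19×27 + 14×32 = 2374
n = Σf = 137
Mean = 2374 / 137 = 17.3285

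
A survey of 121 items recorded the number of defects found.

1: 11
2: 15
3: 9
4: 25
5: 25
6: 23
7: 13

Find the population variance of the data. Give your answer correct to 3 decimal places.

Values: 1, 2, 3, 4, 5, 6, 7
n = 121, Σfx = 522, mean = 4.3140
Σfx² = 2642
Σf(x − x̄)² = Σfx² − (Σfx)²/n = 2642 − 522²/121 = 390.0661
Population variance = 390.0661 / 121 = 3.2237

3.224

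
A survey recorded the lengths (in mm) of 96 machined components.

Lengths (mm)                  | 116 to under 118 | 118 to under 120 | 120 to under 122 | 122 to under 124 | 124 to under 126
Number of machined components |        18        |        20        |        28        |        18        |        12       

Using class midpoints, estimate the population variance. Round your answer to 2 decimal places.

Midpoints: 117, 119, 121, 123, 125
n = 96, Σfm = 11588, mean = 120.7083
Σfm² = 1399392
Σf(m − x̄)² = Σfm² − (Σfm)²/n = 1399392 − 11588²/96 = 623.8333
Population variance = 623.8333 / 96 = 6.4983

6.50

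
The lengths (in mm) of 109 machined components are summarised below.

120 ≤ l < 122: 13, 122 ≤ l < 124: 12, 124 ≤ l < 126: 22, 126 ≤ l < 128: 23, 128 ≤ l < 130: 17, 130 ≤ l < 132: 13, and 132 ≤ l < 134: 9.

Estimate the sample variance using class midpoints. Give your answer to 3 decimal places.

Midpoints: 121, 123, 125, 127, 129, 131, 133
n = 109, Σfm = 13813, mean = 126.7248
Σfm² = 1751789
Σf(m − x̄)² = Σfm² − (Σfm)²/n = 1751789 − 13813²/109 = 1339.7431
Sample variance = 1339.7431 / 108 = 12.4050

12.405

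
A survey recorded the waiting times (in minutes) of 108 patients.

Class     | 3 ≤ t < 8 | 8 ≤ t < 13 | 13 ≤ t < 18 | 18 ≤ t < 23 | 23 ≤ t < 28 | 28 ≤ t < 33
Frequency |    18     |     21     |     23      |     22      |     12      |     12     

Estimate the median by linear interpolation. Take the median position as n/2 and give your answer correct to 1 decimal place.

16.3

Cumulative frequencies: 18, 39, 62, 84, 96, 108
n = 108; position = n/2 = 54.
This falls in the class 13 ≤ t < 18: L = 13, F = 39, f = 23, h = 5.
Median ≈ 13 + ((54 − 39) / 23) × 5 = 16.2609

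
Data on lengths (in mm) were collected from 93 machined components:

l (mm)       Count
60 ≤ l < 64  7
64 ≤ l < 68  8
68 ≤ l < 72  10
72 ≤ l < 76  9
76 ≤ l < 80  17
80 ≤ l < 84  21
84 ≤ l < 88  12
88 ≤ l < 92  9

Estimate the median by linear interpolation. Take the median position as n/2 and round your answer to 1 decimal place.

Cumulative frequencies: 7, 15, 25, 34, 51, 72, 84, 93
n = 93; position = n/2 = 46.5.
This falls in the class 76 ≤ l < 80: L = 76, F = 34, f = 17, h = 4.
Median ≈ 76 + ((46.5 − 34) / 17) × 4 = 78.9412

78.9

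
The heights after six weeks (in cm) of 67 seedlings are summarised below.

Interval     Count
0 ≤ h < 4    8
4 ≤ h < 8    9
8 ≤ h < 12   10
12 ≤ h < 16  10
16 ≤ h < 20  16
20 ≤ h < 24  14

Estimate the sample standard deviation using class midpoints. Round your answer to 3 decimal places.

6.770

Midpoints: 2, 6, 10, 14, 18, 22
n = 67, Σfm = 906, mean = 13.5224
Σfm² = 15276
Σf(m − x̄)² = Σfm² − (Σfm)²/n = 15276 − 906²/67 = 3024.7164
Sample variance = 3024.7164 / 66 = 45.8290
Standard deviation = √45.8290 = 6.7697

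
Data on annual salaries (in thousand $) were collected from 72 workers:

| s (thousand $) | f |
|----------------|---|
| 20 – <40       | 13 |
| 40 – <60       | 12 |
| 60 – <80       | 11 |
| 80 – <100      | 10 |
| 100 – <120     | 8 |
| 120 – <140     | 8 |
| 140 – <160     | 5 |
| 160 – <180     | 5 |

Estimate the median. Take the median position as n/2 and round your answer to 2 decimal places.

Cumulative frequencies: 13, 25, 36, 46, 54, 62, 67, 72
n = 72; position = n/2 = 36.
This falls in the class 60 – <80: L = 60, F = 25, f = 11, h = 20.
Median ≈ 60 + ((36 − 25) / 11) × 20 = 80.0000

80.00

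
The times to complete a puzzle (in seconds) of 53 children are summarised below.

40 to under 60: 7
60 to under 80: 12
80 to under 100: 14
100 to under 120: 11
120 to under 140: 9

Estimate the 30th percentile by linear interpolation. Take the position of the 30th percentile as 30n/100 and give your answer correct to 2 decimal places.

74.83

Cumulative frequencies: 7, 19, 33, 44, 53
n = 53; position = 30n/100 = 15.9.
This falls in the class 60 to under 80: L = 60, F = 7, f = 12, h = 20.
30th percentile ≈ 60 + ((15.9 − 7) / 12) × 20 = 74.8333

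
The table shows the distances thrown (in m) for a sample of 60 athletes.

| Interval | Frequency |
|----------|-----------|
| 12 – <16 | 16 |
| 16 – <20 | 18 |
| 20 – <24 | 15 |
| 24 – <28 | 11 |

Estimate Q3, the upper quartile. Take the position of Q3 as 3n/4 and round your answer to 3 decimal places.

22.933

Cumulative frequencies: 16, 34, 49, 60
n = 60; position = 3n/4 = 45.
This falls in the class 20 – <24: L = 20, F = 34, f = 15, h = 4.
Upper quartile ≈ 20 + ((45 − 34) / 15) × 4 = 22.9333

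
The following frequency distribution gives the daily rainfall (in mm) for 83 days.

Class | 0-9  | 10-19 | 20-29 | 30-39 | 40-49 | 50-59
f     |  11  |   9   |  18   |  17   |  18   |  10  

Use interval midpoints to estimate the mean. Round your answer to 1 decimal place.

30.8

Midpoints: 4.5, 14.5, 24.5, 34.5, 44.5, 54.5
Σfm = 11×4.5 + 9×14.5 + 18×24.5 + 17×34.5 + 18×44.5 + 10×54.5 = 2553.5
n = Σf = 83
Mean = 2553.5 / 83 = 30.7651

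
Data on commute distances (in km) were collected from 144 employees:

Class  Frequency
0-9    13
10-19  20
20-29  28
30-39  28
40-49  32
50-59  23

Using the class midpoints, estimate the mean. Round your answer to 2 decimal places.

32.49

Midpoints: 4.5, 14.5, 24.5, 34.5, 44.5, 54.5
Σfm = 13×4.5 + 20×14.5 + 28×24.5 + 28×34.5 + 32×44.5 + 23×54.5 = 4678
n = Σf = 144
Mean = 4678 / 144 = 32.4861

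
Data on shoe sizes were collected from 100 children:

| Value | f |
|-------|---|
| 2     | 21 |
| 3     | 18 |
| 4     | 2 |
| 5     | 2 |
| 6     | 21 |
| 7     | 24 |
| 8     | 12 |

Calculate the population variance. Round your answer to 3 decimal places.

Values: 2, 3, 4, 5, 6, 7, 8
n = 100, Σfx = 504, mean = 5.0400
Σfx² = 3028
Σf(x − x̄)² = Σfx² − (Σfx)²/n = 3028 − 504²/100 = 487.8400
Population variance = 487.8400 / 100 = 4.8784

4.878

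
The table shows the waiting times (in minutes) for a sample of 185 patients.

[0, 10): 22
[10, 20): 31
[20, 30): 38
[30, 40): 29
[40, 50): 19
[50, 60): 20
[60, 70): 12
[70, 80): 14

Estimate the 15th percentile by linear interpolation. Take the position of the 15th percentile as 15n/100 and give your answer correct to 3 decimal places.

Cumulative frequencies: 22, 53, 91, 120, 139, 159, 171, 185
n = 185; position = 15n/100 = 27.75.
This falls in the class [10, 20): L = 10, F = 22, f = 31, h = 10.
15th percentile ≈ 10 + ((27.75 − 22) / 31) × 10 = 11.8548

11.855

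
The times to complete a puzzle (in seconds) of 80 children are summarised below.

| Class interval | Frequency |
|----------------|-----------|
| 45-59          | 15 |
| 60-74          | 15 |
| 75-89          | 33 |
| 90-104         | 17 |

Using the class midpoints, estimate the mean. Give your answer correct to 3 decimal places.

Midpoints: 52, 67, 82, 97
Σfm = 15×52 + 15×67 + 33×82 + 17×97 = 6140
n = Σf = 80
Mean = 6140 / 80 = 76.7500

76.750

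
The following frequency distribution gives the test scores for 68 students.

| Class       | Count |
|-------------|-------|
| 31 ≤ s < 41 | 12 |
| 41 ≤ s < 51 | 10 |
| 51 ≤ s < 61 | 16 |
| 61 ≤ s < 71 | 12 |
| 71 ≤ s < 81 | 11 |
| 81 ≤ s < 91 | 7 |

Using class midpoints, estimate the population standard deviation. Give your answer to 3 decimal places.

Midpoints: 36, 46, 56, 66, 76, 86
n = 68, Σfm = 4018, mean = 59.0882
Σfm² = 254468
Σf(m − x̄)² = Σfm² − (Σfm)²/n = 254468 − 4018²/68 = 17051.4706
Population variance = 17051.4706 / 68 = 250.7569
Standard deviation = √250.7569 = 15.8353

15.835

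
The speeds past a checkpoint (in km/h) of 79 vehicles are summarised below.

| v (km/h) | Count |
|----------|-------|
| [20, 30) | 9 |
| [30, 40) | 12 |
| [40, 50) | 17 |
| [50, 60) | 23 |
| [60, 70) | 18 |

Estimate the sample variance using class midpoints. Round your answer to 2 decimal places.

169.69

Midpoints: 25, 35, 45, 55, 65
n = 79, Σfm = 3845, mean = 48.6709
Σfm² = 200375
Σf(m − x̄)² = Σfm² − (Σfm)²/n = 200375 − 3845²/79 = 13235.4430
Sample variance = 13235.4430 / 78 = 169.6852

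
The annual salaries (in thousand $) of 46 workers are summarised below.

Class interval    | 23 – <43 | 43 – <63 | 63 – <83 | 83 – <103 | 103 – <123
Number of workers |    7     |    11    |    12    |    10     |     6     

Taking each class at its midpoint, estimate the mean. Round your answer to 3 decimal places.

71.696

Midpoints: 33, 53, 73, 93, 113
Σfm = 7×33 + 11×53 + 12×73 + 10×93 + 6×113 = 3298
n = Σf = 46
Mean = 3298 / 46 = 71.6957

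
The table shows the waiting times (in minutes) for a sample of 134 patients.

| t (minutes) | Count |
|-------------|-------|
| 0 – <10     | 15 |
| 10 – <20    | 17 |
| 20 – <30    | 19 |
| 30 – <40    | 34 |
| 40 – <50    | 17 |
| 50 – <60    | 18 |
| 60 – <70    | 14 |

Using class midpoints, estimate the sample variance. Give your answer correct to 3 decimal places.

Midpoints: 5, 15, 25, 35, 45, 55, 65
n = 134, Σfm = 4660, mean = 34.7761
Σfm² = 205750
Σf(m − x̄)² = Σfm² − (Σfm)²/n = 205750 − 4660²/134 = 43693.2836
Sample variance = 43693.2836 / 133 = 328.5209

328.521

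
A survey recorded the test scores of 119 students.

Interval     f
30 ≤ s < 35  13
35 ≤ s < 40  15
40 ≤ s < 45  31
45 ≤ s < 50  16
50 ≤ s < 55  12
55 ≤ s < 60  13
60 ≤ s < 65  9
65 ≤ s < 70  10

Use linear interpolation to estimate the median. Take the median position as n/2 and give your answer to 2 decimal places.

Cumulative frequencies: 13, 28, 59, 75, 87, 100, 109, 119
n = 119; position = n/2 = 59.5.
This falls in the class 45 ≤ s < 50: L = 45, F = 59, f = 16, h = 5.
Median ≈ 45 + ((59.5 − 59) / 16) × 5 = 45.1562

45.16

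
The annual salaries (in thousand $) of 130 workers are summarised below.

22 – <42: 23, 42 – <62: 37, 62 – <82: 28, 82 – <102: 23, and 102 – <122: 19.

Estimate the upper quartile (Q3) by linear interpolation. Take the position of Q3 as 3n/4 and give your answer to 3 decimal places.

90.261

Cumulative frequencies: 23, 60, 88, 111, 130
n = 130; position = 3n/4 = 97.5.
This falls in the class 82 – <102: L = 82, F = 88, f = 23, h = 20.
Upper quartile ≈ 82 + ((97.5 − 88) / 23) × 20 = 90.2609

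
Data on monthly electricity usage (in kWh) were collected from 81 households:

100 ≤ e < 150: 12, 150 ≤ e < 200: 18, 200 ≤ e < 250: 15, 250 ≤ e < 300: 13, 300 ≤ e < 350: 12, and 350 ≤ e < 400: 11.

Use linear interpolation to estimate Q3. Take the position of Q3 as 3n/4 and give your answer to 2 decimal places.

311.46

Cumulative frequencies: 12, 30, 45, 58, 70, 81
n = 81; position = 3n/4 = 60.75.
This falls in the class 300 ≤ e < 350: L = 300, F = 58, f = 12, h = 50.
Upper quartile ≈ 300 + ((60.75 − 58) / 12) × 50 = 311.4583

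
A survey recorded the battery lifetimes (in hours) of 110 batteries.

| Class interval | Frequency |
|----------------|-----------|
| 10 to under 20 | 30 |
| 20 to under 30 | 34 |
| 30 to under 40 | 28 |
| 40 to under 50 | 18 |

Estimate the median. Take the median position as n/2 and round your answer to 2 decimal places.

Cumulative frequencies: 30, 64, 92, 110
n = 110; position = n/2 = 55.
This falls in the class 20 to under 30: L = 20, F = 30, f = 34, h = 10.
Median ≈ 20 + ((55 − 30) / 34) × 10 = 27.3529

27.35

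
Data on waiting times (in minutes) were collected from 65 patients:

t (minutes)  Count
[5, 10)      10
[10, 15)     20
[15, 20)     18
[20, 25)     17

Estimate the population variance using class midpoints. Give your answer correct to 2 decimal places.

26.49

Midpoints: 7.5, 12.5, 17.5, 22.5
n = 65, Σfm = 1022.5, mean = 15.7308
Σfm² = 17806.25
Σf(m − x̄)² = Σfm² − (Σfm)²/n = 17806.25 − 1022.5²/65 = 1721.5385
Population variance = 1721.5385 / 65 = 26.4852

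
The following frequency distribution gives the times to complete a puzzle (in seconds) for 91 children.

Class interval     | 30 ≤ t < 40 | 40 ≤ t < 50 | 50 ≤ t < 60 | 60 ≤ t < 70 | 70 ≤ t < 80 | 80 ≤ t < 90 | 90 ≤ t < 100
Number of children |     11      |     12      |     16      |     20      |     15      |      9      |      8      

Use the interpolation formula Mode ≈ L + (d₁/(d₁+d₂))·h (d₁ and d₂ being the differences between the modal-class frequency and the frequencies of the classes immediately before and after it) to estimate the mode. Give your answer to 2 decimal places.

Modal class: 60 ≤ t < 70 (highest frequency 20).
d₁ = 20 − 16 = 4, d₂ = 20 − 15 = 5
Mode ≈ 60 + (4/(4+5)) × 10 = 60 + 4.4444 = 64.4444

64.44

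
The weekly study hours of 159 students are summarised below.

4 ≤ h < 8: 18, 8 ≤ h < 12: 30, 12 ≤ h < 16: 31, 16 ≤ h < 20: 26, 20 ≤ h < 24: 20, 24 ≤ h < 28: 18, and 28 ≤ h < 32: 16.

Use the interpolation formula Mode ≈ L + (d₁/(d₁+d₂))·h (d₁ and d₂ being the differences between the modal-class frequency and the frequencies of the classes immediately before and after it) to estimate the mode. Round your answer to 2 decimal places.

Modal class: 12 ≤ h < 16 (highest frequency 31).
d₁ = 31 − 30 = 1, d₂ = 31 − 26 = 5
Mode ≈ 12 + (1/(1+5)) × 4 = 12 + 0.6667 = 12.6667

12.67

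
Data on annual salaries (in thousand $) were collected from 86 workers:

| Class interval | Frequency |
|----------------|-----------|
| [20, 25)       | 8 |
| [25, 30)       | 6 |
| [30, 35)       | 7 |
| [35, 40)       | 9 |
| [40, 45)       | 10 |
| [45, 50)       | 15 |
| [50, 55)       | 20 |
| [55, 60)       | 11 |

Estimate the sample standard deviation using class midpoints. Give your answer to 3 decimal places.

Midpoints: 22.5, 27.5, 32.5, 37.5, 42.5, 47.5, 52.5, 57.5
n = 86, Σfm = 3730, mean = 43.3721
Σfm² = 172037.5
Σf(m − x̄)² = Σfm² − (Σfm)²/n = 172037.5 − 3730²/86 = 10259.5930
Sample variance = 10259.5930 / 85 = 120.7011
Standard deviation = √120.7011 = 10.9864

10.986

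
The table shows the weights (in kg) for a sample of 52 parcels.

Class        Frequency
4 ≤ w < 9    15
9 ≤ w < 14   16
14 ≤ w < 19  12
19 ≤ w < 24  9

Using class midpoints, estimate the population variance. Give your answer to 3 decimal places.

Midpoints: 6.5, 11.5, 16.5, 21.5
n = 52, Σfm = 673, mean = 12.9423
Σfm² = 10177
Σf(m − x̄)² = Σfm² − (Σfm)²/n = 10177 − 673²/52 = 1466.8269
Population variance = 1466.8269 / 52 = 28.2082

28.208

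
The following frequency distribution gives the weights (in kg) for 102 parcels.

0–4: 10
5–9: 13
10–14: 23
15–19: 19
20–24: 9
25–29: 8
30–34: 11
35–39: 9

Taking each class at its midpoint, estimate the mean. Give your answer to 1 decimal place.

17.7

Midpoints: 2, 7, 12, 17, 22, 27, 32, 37
Σfm = 10×2 + 13×7 + 23×12 + 19×17 + 9×22 + 8×27 + 11×32 + 9×37 = 1809
n = Σf = 102
Mean = 1809 / 102 = 17.7353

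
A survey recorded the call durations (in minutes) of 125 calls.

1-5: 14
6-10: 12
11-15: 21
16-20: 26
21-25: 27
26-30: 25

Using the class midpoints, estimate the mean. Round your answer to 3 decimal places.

Midpoints: 3, 8, 13, 18, 23, 28
Σfm = 14×3 + 12×8 + 21×13 + 26×18 + 27×23 + 25×28 = 2200
n = Σf = 125
Mean = 2200 / 125 = 17.6000

17.600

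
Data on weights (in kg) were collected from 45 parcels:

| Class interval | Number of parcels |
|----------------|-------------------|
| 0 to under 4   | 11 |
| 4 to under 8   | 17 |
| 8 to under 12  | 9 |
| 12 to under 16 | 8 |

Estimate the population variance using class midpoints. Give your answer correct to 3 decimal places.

16.940

Midpoints: 2, 6, 10, 14
n = 45, Σfm = 326, mean = 7.2444
Σfm² = 3124
Σf(m − x̄)² = Σfm² − (Σfm)²/n = 3124 − 326²/45 = 762.3111
Population variance = 762.3111 / 45 = 16.9402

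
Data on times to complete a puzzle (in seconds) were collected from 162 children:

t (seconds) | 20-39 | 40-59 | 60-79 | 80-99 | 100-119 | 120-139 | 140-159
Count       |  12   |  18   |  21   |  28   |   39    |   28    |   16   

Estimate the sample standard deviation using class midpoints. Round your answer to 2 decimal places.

Midpoints: 29.5, 49.5, 69.5, 89.5, 109.5, 129.5, 149.5
n = 162, Σfm = 15499, mean = 95.6728
Σfm² = 1675060.5
Σf(m − x̄)² = Σfm² − (Σfm)²/n = 1675060.5 − 15499²/162 = 192227.1605
Sample variance = 192227.1605 / 161 = 1193.9575
Standard deviation = √1193.9575 = 34.5537

34.55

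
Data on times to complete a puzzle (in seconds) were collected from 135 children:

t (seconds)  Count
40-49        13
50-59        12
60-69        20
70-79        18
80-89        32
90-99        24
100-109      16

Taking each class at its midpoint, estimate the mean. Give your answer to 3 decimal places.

Midpoints: 44.5, 54.5, 64.5, 74.5, 84.5, 94.5, 104.5
Σfm = 13×44.5 + 12×54.5 + 20×64.5 + 18×74.5 + 32×84.5 + 24×94.5 + 16×104.5 = 10507.5
n = Σf = 135
Mean = 10507.5 / 135 = 77.8333

77.833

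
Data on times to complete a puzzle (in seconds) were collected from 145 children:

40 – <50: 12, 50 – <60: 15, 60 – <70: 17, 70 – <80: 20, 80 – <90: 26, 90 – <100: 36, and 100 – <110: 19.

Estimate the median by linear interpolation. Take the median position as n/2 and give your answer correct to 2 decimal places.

83.27

Cumulative frequencies: 12, 27, 44, 64, 90, 126, 145
n = 145; position = n/2 = 72.5.
This falls in the class 80 – <90: L = 80, F = 64, f = 26, h = 10.
Median ≈ 80 + ((72.5 − 64) / 26) × 10 = 83.2692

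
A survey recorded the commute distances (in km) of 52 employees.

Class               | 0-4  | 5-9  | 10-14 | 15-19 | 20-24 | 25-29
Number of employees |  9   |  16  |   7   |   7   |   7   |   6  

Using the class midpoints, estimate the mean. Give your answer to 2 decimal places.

Midpoints: 2, 7, 12, 17, 22, 27
Σfm = 9×2 + 16×7 + 7×12 + 7×17 + 7×22 + 6×27 = 649
n = Σf = 52
Mean = 649 / 52 = 12.4808

12.48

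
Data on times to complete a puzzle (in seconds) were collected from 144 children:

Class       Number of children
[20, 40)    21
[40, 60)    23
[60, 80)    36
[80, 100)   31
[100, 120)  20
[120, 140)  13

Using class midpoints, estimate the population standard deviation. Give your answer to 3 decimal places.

29.858

Midpoints: 30, 50, 70, 90, 110, 130
n = 144, Σfm = 10980, mean = 76.2500
Σfm² = 965600
Σf(m − x̄)² = Σfm² − (Σfm)²/n = 965600 − 10980²/144 = 128375.0000
Population variance = 128375.0000 / 144 = 891.4931
Standard deviation = √891.4931 = 29.8579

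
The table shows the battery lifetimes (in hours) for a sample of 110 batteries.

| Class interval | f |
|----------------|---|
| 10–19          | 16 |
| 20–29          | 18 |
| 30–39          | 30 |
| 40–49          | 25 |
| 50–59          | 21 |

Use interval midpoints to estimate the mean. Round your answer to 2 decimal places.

36.05

Midpoints: 14.5, 24.5, 34.5, 44.5, 54.5
Σfm = 16×14.5 + 18×24.5 + 30×34.5 + 25×44.5 + 21×54.5 = 3965
n = Σf = 110
Mean = 3965 / 110 = 36.0455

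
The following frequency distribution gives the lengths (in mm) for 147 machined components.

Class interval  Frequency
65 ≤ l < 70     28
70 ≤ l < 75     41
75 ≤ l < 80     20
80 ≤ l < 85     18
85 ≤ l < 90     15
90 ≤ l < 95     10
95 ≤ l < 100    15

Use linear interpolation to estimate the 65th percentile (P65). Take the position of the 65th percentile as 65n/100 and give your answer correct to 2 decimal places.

Cumulative frequencies: 28, 69, 89, 107, 122, 132, 147
n = 147; position = 65n/100 = 95.55.
This falls in the class 80 ≤ l < 85: L = 80, F = 89, f = 18, h = 5.
65th percentile ≈ 80 + ((95.55 − 89) / 18) × 5 = 81.8194

81.82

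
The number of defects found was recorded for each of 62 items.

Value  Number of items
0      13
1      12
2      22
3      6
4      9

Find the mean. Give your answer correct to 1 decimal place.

Values: 0, 1, 2, 3, 4
Σfx = 13×0 + 12×1 + 22×2 + 6×3 + 9×4 = 110
n = Σf = 62
Mean = 110 / 62 = 1.7742

1.8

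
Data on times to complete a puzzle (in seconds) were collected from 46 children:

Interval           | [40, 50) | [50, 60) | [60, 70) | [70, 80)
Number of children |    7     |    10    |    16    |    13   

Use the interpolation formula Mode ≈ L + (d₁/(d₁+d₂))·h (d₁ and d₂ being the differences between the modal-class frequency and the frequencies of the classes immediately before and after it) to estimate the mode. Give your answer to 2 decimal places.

Modal class: [60, 70) (highest frequency 16).
d₁ = 16 − 10 = 6, d₂ = 16 − 13 = 3
Mode ≈ 60 + (6/(6+3)) × 10 = 60 + 6.6667 = 66.6667

66.67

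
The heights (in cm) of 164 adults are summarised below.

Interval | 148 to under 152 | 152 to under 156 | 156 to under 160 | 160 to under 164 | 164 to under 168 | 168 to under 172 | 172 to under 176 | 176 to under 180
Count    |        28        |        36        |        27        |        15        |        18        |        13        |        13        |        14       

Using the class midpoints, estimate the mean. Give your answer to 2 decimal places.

160.93

Midpoints: 150, 154, 158, 162, 166, 170, 174, 178
Σfm = 28×150 + 36×154 + 27×158 + 15×162 + 18×166 + 13×170 + 13×174 + 14×178 = 26392
n = Σf = 164
Mean = 26392 / 164 = 160.9268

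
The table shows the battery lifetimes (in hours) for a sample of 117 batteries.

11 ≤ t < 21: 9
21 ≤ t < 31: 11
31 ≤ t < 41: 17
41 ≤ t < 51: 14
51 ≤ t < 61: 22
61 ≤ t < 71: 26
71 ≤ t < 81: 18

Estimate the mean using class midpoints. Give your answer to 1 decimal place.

51.3

Midpoints: 16, 26, 36, 46, 56, 66, 76
Σfm = 9×16 + 11×26 + 17×36 + 14×46 + 22×56 + 26×66 + 18×76 = 6002
n = Σf = 117
Mean = 6002 / 117 = 51.2991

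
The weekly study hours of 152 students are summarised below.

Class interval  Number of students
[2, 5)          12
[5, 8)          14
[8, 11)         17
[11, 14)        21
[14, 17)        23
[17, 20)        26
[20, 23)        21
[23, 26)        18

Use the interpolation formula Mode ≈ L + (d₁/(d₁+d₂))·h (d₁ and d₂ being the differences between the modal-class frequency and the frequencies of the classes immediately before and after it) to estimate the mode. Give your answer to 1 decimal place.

18.1

Modal class: [17, 20) (highest frequency 26).
d₁ = 26 − 23 = 3, d₂ = 26 − 21 = 5
Mode ≈ 17 + (3/(3+5)) × 3 = 17 + 1.1250 = 18.1250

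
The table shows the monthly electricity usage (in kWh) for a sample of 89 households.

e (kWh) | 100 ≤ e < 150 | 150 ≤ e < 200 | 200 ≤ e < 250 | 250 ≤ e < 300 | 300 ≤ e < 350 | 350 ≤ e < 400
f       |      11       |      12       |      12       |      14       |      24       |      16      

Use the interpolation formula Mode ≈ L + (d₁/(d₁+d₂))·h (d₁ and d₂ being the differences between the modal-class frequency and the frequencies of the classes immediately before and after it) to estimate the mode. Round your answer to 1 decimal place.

327.8

Modal class: 300 ≤ e < 350 (highest frequency 24).
d₁ = 24 − 14 = 10, d₂ = 24 − 16 = 8
Mode ≈ 300 + (10/(10+8)) × 50 = 300 + 27.7778 = 327.7778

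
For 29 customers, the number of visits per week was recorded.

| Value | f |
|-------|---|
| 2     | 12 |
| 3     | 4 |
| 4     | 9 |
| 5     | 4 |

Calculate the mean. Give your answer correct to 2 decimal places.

3.17

Values: 2, 3, 4, 5
Σfx = 12×2 + 4×3 + 9×4 + 4×5 = 92
n = Σf = 29
Mean = 92 / 29 = 3.1724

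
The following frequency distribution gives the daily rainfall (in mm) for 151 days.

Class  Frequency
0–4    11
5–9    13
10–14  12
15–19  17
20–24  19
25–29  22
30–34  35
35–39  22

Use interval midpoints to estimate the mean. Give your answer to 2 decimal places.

23.13

Midpoints: 2, 7, 12, 17, 22, 27, 32, 37
Σfm = 11×2 + 13×7 + 12×12 + 17×17 + 19×22 + 22×27 + 35×32 + 22×37 = 3492
n = Σf = 151
Mean = 3492 / 151 = 23.1258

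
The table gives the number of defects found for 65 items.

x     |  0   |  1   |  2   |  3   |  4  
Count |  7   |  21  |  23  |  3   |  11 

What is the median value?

Cumulative frequencies: 7, 28, 51, 54, 65
n = 65, so the median is the value in position (n+1)/2 = 33.
Position 33 falls at value 2.

2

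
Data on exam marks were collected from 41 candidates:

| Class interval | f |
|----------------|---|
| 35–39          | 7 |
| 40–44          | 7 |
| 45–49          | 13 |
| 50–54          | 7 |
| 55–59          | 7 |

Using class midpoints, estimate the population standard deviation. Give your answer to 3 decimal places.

Midpoints: 37, 42, 47, 52, 57
n = 41, Σfm = 1927, mean = 47.0000
Σfm² = 92319
Σf(m − x̄)² = Σfm² − (Σfm)²/n = 92319 − 1927²/41 = 1750.0000
Population variance = 1750.0000 / 41 = 42.6829
Standard deviation = √42.6829 = 6.5332

6.533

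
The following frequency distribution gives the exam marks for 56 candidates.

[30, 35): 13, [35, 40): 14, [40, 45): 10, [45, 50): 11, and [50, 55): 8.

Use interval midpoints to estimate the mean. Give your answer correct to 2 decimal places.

41.34

Midpoints: 32.5, 37.5, 42.5, 47.5, 52.5
Σfm = 13×32.5 + 14×37.5 + 10×42.5 + 11×47.5 + 8×52.5 = 2315
n = Σf = 56
Mean = 2315 / 56 = 41.3393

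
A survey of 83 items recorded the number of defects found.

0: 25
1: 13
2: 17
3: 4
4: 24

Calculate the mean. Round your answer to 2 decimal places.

1.87

Values: 0, 1, 2, 3, 4
Σfx = 25×0 + 13×1 + 17×2 + 4×3 + 24×4 = 155
n = Σf = 83
Mean = 155 / 83 = 1.8675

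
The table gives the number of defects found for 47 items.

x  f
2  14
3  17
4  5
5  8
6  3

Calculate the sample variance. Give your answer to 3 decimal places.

1.577

Values: 2, 3, 4, 5, 6
n = 47, Σfx = 157, mean = 3.3404
Σfx² = 597
Σf(x − x̄)² = Σfx² − (Σfx)²/n = 597 − 157²/47 = 72.5532
Sample variance = 72.5532 / 46 = 1.5772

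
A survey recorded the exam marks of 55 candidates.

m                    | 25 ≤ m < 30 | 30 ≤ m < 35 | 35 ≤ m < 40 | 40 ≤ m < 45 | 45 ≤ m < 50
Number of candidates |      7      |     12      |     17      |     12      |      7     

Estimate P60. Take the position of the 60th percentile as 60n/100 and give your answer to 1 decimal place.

Cumulative frequencies: 7, 19, 36, 48, 55
n = 55; position = 60n/100 = 33.
This falls in the class 35 ≤ m < 40: L = 35, F = 19, f = 17, h = 5.
60th percentile ≈ 35 + ((33 − 19) / 17) × 5 = 39.1176

39.1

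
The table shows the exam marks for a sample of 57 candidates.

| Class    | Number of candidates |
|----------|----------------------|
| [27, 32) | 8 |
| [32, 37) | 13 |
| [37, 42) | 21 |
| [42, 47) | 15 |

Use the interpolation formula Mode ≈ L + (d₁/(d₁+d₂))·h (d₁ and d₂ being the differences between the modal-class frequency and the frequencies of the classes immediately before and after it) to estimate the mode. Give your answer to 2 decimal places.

Modal class: [37, 42) (highest frequency 21).
d₁ = 21 − 13 = 8, d₂ = 21 − 15 = 6
Mode ≈ 37 + (8/(8+6)) × 5 = 37 + 2.8571 = 39.8571

39.86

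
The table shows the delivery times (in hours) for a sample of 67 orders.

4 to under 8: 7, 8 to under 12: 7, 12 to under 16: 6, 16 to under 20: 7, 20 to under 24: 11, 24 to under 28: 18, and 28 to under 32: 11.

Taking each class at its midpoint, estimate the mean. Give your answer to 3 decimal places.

Midpoints: 6, 10, 14, 18, 22, 26, 30
Σfm = 7×6 + 7×10 + 6×14 + 7×18 + 11×22 + 18×26 + 11×30 = 1362
n = Σf = 67
Mean = 1362 / 67 = 20.3284

20.328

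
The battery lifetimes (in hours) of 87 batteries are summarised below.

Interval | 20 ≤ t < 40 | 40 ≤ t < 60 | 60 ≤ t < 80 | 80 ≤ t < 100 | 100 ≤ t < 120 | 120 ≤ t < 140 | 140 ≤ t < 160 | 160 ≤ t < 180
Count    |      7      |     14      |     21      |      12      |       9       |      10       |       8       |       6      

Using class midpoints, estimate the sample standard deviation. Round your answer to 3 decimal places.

Midpoints: 30, 50, 70, 90, 110, 130, 150, 170
n = 87, Σfm = 7970, mean = 91.6092
Σfm² = 872700
Σf(m − x̄)² = Σfm² − (Σfm)²/n = 872700 − 7970²/87 = 142574.7126
Sample variance = 142574.7126 / 86 = 1657.8455
Standard deviation = √1657.8455 = 40.7166

40.717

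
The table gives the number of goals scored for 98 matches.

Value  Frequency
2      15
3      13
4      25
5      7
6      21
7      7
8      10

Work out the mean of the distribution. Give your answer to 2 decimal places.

Values: 2, 3, 4, 5, 6, 7, 8
Σfx = 15×2 + 13×3 + 25×4 + 7×5 + 21×6 + 7×7 + 10×8 = 459
n = Σf = 98
Mean = 459 / 98 = 4.6837

4.68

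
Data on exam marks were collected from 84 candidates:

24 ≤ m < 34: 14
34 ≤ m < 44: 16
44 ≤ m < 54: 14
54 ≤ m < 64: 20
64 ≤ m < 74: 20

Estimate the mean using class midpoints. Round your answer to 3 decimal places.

50.905

Midpoints: 29, 39, 49, 59, 69
Σfm = 14×29 + 16×39 + 14×49 + 20×59 + 20×69 = 4276
n = Σf = 84
Mean = 4276 / 84 = 50.9048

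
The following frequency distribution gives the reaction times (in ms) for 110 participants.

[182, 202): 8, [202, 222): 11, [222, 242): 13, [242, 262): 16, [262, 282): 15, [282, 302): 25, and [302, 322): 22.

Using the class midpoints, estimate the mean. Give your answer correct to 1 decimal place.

Midpoints: 192, 212, 232, 252, 272, 292, 312
Σfm = 8×192 + 11×212 + 13×232 + 16×252 + 15×272 + 25×292 + 22×312 = 29160
n = Σf = 110
Mean = 29160 / 110 = 265.0909

265.1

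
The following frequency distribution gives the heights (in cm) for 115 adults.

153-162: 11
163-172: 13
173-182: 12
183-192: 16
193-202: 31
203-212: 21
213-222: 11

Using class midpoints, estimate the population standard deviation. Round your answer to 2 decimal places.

17.85

Midpoints: 157.5, 167.5, 177.5, 187.5, 197.5, 207.5, 217.5
n = 115, Σfm = 21912.5, mean = 190.5435
Σfm² = 4211918.75
Σf(m − x̄)² = Σfm² − (Σfm)²/n = 4211918.75 − 21912.5²/115 = 36634.7826
Population variance = 36634.7826 / 115 = 318.5633
Standard deviation = √318.5633 = 17.8483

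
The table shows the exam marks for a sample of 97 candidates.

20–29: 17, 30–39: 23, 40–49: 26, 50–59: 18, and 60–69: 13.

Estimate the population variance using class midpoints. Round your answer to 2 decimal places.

164.18

Midpoints: 24.5, 34.5, 44.5, 54.5, 64.5
n = 97, Σfm = 4186.5, mean = 43.1598
Σfm² = 196614.25
Σf(m − x̄)² = Σfm² − (Σfm)²/n = 196614.25 − 4186.5²/97 = 15925.7732
Population variance = 15925.7732 / 97 = 164.1832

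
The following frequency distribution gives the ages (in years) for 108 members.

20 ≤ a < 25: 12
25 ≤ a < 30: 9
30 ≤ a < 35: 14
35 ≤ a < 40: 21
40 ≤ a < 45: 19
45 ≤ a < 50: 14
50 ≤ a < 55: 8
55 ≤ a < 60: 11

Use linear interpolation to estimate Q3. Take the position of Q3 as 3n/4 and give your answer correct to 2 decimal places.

Cumulative frequencies: 12, 21, 35, 56, 75, 89, 97, 108
n = 108; position = 3n/4 = 81.
This falls in the class 45 ≤ a < 50: L = 45, F = 75, f = 14, h = 5.
Upper quartile ≈ 45 + ((81 − 75) / 14) × 5 = 47.1429

47.14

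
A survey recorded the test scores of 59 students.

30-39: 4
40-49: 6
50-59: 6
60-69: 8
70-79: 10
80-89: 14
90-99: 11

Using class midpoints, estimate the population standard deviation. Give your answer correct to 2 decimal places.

Midpoints: 34.5, 44.5, 54.5, 64.5, 74.5, 84.5, 94.5
n = 59, Σfm = 4215.5, mean = 71.4492
Σfm² = 321444.75
Σf(m − x̄)² = Σfm² − (Σfm)²/n = 321444.75 − 4215.5²/59 = 20250.8475
Population variance = 20250.8475 / 59 = 343.2347
Standard deviation = √343.2347 = 18.5266

18.53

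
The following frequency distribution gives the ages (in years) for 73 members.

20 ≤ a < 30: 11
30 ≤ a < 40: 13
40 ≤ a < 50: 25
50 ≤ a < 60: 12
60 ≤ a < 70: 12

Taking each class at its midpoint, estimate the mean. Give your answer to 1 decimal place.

Midpoints: 25, 35, 45, 55, 65
Σfm = 11×25 + 13×35 + 25×45 + 12×55 + 12×65 = 3295
n = Σf = 73
Mean = 3295 / 73 = 45.1370

45.1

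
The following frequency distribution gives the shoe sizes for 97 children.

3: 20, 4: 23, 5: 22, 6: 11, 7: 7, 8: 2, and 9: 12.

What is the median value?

Cumulative frequencies: 20, 43, 65, 76, 83, 85, 97
n = 97, so the median is the value in position (n+1)/2 = 49.
Position 49 falls at value 5.

5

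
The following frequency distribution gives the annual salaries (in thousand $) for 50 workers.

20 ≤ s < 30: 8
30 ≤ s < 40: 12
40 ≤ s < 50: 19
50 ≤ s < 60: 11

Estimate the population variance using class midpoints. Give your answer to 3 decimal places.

98.440

Midpoints: 25, 35, 45, 55
n = 50, Σfm = 2080, mean = 41.6000
Σfm² = 91450
Σf(m − x̄)² = Σfm² − (Σfm)²/n = 91450 − 2080²/50 = 4922.0000
Population variance = 4922.0000 / 50 = 98.4400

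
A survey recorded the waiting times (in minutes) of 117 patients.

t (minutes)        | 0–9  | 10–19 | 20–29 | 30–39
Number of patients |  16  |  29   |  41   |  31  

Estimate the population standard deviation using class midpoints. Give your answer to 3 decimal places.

9.970

Midpoints: 4.5, 14.5, 24.5, 34.5
n = 117, Σfm = 2566.5, mean = 21.9359
Σfm² = 67929.25
Σf(m − x̄)² = Σfm² − (Σfm)²/n = 67929.25 − 2566.5²/117 = 11630.7692
Population variance = 11630.7692 / 117 = 99.4083
Standard deviation = √99.4083 = 9.9704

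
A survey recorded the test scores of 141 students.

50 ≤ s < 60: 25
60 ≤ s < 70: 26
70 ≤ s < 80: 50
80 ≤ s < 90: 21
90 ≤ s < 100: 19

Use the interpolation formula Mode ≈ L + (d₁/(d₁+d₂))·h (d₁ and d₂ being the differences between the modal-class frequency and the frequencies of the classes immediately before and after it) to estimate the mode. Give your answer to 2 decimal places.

Modal class: 70 ≤ s < 80 (highest frequency 50).
d₁ = 50 − 26 = 24, d₂ = 50 − 21 = 29
Mode ≈ 70 + (24/(24+29)) × 10 = 70 + 4.5283 = 74.5283

74.53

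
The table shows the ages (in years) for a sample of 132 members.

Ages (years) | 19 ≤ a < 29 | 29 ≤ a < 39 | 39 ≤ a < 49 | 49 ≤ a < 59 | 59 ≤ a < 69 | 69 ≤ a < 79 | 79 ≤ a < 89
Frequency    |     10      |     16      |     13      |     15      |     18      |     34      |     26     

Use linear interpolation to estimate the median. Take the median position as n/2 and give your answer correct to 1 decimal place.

65.7

Cumulative frequencies: 10, 26, 39, 54, 72, 106, 132
n = 132; position = n/2 = 66.
This falls in the class 59 ≤ a < 69: L = 59, F = 54, f = 18, h = 10.
Median ≈ 59 + ((66 − 54) / 18) × 10 = 65.6667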